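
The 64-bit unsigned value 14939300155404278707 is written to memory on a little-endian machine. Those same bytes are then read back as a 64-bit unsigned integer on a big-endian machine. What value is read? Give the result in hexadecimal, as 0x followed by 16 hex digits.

0xB35BCFEB560E53CF

14939300155404278707 in 64-bit hexadecimal is 0xCF530E56EBCF5BB3.
Stored little-endian, the bytes at ascending addresses are B3 5B CF EB 56 0E 53 CF.
Read back as big-endian, the last byte is least significant, giving 0xB35BCFEB560E53CF.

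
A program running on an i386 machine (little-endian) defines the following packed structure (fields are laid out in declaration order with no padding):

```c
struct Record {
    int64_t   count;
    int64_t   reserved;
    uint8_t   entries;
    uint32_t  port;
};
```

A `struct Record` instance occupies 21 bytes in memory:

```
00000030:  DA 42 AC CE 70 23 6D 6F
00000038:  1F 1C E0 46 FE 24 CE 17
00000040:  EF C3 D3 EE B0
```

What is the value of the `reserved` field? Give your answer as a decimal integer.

1715349182604123167

`reserved` follows `count` (8 bytes), so it starts at byte offset 8 and occupies 8 bytes.
Bytes at offsets 8..15: 1F 1C E0 46 FE 24 CE 17.
Little-endian: lowest address holds the least-significant byte.
Reassemble most-significant byte first: 17 CE 24 FE 46 E0 1C 1F → 0x17CE24FE46E01C1F.
0x17CE24FE46E01C1F = 1715349182604123167.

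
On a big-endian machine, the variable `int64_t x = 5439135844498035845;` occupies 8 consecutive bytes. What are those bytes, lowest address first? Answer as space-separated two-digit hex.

4B 7B B1 3B 98 66 54 85

5439135844498035845 in hexadecimal, padded to 64 bits, is 0x4B7BB13B98665485.
Split into bytes (most-significant first): 4B 7B B1 3B 98 66 54 85.
Big-endian: lowest address holds the most-significant byte.
So the memory order matches the most-significant-first order: 4B 7B B1 3B 98 66 54 85.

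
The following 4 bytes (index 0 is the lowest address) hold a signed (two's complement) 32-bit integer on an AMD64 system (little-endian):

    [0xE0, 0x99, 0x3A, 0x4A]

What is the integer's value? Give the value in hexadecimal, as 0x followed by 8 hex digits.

In little-endian order the low byte comes first in memory.
Reassemble most-significant byte first: 4A 3A 99 E0 → 0x4A3A99E0.

0x4A3A99E0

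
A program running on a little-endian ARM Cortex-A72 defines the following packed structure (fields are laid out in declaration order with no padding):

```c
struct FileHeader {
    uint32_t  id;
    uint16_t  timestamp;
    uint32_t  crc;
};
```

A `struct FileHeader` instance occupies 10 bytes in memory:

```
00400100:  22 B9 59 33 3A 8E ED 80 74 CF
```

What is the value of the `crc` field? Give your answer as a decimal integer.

`crc` follows `id` (4 B), `timestamp` (2 B), so it starts at offset 4 + 2 = 6 and occupies 4 bytes.
Bytes at offsets 6..9: ED 80 74 CF.
Little-endian stores the least-significant byte at the lowest address.
Reassemble most-significant byte first: CF 74 80 ED → 0xCF7480ED.
0xCF7480ED = 3480518893.

3480518893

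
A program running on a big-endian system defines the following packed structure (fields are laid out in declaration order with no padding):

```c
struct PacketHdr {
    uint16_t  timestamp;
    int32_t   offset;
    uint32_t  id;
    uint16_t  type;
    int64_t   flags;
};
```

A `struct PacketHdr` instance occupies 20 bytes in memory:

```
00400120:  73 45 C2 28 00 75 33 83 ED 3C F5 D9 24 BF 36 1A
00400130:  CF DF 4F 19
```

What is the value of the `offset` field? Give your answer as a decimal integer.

-1037565835

`offset` follows `timestamp` (2 bytes), so it starts at byte offset 2 and occupies 4 bytes.
Bytes at offsets 2..5: C2 28 00 75.
Big-endian: lowest address holds the most-significant byte.
The bytes are already most-significant first: 0xC2280075.
Top bit is set, so as a signed 32-bit value this is 0xC2280075 − 2^32 = -1037565835.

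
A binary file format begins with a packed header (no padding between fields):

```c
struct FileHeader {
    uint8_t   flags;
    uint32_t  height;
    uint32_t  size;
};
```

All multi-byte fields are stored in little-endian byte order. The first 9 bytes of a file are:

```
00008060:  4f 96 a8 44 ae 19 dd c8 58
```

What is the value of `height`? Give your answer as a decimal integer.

2923735190

`height` follows `flags` (1 byte), so it starts at byte offset 1 and occupies 4 bytes.
Bytes at offsets 1..4: 96 A8 44 AE.
Little-endian: lowest address holds the least-significant byte.
Reassemble most-significant byte first: AE 44 A8 96 → 0xAE44A896.
0xAE44A896 = 2923735190.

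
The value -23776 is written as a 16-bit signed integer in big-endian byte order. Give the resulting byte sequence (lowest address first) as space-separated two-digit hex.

A3 20

Two's complement of -23776 in 16 bits: 23776 = 0x5CE0; invert → 0xA31F; add 1 → 0xA320.
Split into bytes (most-significant first): A3 20.
In big-endian order the high byte comes first in memory.
So the memory order matches the most-significant-first order: A3 20.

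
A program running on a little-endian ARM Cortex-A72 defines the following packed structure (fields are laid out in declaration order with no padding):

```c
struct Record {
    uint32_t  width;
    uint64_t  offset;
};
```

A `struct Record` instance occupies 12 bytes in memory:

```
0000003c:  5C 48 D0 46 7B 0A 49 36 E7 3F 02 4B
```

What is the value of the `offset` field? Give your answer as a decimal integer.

`offset` follows `width` (4 bytes), so it starts at byte offset 4 and occupies 8 bytes.
Bytes at offsets 4..11: 7B 0A 49 36 E7 3F 02 4B.
In little-endian order the low byte comes first in memory.
Reassemble most-significant byte first: 4B 02 3F E7 36 49 0A 7B → 0x4B023FE736490A7B.
0x4B023FE736490A7B = 5404952765078768251.

5404952765078768251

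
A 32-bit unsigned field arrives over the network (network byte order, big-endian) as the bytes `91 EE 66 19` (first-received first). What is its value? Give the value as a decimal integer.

Big-endian: lowest address holds the most-significant byte.
The bytes are already most-significant first: 0x91EE6619.
0x91EE6619 = 2448320025.

2448320025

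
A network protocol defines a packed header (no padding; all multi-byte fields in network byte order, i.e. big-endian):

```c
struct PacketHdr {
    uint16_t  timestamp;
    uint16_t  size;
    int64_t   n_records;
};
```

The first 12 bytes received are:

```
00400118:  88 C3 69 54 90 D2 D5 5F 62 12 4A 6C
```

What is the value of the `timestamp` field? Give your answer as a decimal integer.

`timestamp` is the first field, at byte offset 0, occupying 2 bytes.
Bytes at offsets 0..1: 88 C3.
Big-endian stores the most-significant byte at the lowest address.
The bytes are already most-significant first: 0x88C3.
0x88C3 = 35011.

35011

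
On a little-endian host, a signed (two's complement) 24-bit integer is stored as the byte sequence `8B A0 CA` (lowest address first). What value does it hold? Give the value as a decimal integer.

Little-endian: lowest address holds the least-significant byte.
Reassemble most-significant byte first: CA A0 8B → 0xCAA08B.
Top bit is set, so as a signed 24-bit value this is 0xCAA08B − 2^24 = -3497845.

-3497845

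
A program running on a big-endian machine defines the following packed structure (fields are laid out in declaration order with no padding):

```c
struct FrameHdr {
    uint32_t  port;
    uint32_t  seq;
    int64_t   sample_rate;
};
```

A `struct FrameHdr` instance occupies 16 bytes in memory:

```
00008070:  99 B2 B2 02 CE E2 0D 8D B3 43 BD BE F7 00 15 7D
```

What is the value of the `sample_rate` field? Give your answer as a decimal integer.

-5529367289595423363

`sample_rate` follows `port` (4 B), `seq` (4 B), so it starts at offset 4 + 4 = 8 and occupies 8 bytes.
Bytes at offsets 8..15: B3 43 BD BE F7 00 15 7D.
Big-endian stores the most-significant byte at the lowest address.
The bytes are already most-significant first: 0xB343BDBEF700157D.
Top bit is set, so as a signed 64-bit value this is 0xB343BDBEF700157D − 2^64 = -5529367289595423363.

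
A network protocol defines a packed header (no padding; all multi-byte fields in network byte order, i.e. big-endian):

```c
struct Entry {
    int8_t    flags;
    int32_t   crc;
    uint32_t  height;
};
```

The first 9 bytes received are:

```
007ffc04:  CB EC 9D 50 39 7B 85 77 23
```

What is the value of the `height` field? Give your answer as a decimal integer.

`height` follows `flags` (1 B), `crc` (4 B), so it starts at offset 1 + 4 = 5 and occupies 4 bytes.
Bytes at offsets 5..8: 7B 85 77 23.
In big-endian order the high byte comes first in memory.
The bytes are already most-significant first: 0x7B857723.
0x7B857723 = 2072344355.

2072344355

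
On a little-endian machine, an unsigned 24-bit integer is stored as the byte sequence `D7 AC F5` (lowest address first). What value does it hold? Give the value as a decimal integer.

In little-endian order the low byte comes first in memory.
Reassemble most-significant byte first: F5 AC D7 → 0xF5ACD7.
0xF5ACD7 = 16100567.

16100567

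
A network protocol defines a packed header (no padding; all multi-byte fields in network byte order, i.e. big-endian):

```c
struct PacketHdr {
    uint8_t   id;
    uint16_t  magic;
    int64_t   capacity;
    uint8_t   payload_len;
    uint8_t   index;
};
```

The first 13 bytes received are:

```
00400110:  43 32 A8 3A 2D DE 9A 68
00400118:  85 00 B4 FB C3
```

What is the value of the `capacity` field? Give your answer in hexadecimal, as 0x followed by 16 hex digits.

0x3A2DDE9A688500B4

`capacity` follows `id` (1 B), `magic` (2 B), so it starts at offset 1 + 2 = 3 and occupies 8 bytes.
Bytes at offsets 3..10: 3A 2D DE 9A 68 85 00 B4.
In big-endian order the high byte comes first in memory.
The bytes are already most-significant first: 0x3A2DDE9A688500B4.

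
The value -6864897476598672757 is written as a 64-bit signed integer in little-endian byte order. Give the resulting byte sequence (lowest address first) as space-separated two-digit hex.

8B 52 DC E7 1D FC BA A0

Two's complement of -6864897476598672757 in 64 bits: 6864897476598672757 = 0x5F4503E21823AD75; invert → 0xA0BAFC1DE7DC528A; add 1 → 0xA0BAFC1DE7DC528B.
Split into bytes (most-significant first): A0 BA FC 1D E7 DC 52 8B.
In little-endian order the low byte comes first in memory.
So at ascending addresses the bytes are 8B 52 DC E7 1D FC BA A0.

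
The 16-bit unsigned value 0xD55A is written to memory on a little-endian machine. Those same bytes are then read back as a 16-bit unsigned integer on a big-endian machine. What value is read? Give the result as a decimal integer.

Stored little-endian, the bytes at ascending addresses are 5A D5.
Read back as big-endian, the last byte is least significant, giving 0x5AD5.
0x5AD5 = 23253.

23253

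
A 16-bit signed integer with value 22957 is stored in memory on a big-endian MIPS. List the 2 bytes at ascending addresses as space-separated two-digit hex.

22957 in hexadecimal, padded to 16 bits, is 0x59AD.
Split into bytes (most-significant first): 59 AD.
In big-endian order the high byte comes first in memory.
So the memory order matches the most-significant-first order: 59 AD.

59 AD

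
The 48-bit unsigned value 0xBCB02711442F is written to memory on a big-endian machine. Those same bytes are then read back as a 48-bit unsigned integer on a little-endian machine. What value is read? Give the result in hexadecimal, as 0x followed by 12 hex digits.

0x2F441127B0BC

Stored big-endian, the bytes at ascending addresses are BC B0 27 11 44 2F.
Read back as little-endian, the first byte is least significant, giving 0x2F441127B0BC.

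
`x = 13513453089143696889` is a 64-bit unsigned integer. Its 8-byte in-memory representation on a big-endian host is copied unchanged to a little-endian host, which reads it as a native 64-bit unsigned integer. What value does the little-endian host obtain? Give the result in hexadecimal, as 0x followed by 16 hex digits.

0xF9AD50BBFC6D89BB

13513453089143696889 in 64-bit hexadecimal is 0xBB896DFCBB50ADF9.
Stored big-endian, the bytes at ascending addresses are BB 89 6D FC BB 50 AD F9.
Read back as little-endian, the first byte is least significant, giving 0xF9AD50BBFC6D89BB.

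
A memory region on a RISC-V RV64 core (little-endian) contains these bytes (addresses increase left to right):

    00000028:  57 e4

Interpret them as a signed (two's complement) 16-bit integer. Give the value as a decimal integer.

-7081

Little-endian: lowest address holds the least-significant byte.
Reassemble most-significant byte first: E4 57 → 0xE457.
Top bit is set, so as a signed 16-bit value this is 0xE457 − 2^16 = -7081.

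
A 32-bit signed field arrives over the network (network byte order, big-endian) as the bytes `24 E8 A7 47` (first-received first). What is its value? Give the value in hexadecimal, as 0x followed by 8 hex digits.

Big-endian: lowest address holds the most-significant byte.
The bytes are already most-significant first: 0x24E8A747.

0x24E8A747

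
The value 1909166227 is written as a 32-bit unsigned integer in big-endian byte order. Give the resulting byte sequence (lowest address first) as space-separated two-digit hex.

1909166227 in hexadecimal, padded to 32 bits, is 0x71CB9093.
Split into bytes (most-significant first): 71 CB 90 93.
In big-endian order the high byte comes first in memory.
So the memory order matches the most-significant-first order: 71 CB 90 93.

71 CB 90 93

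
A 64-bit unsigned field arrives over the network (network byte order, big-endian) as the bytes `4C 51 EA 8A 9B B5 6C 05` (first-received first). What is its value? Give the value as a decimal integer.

In big-endian order the high byte comes first in memory.
The bytes are already most-significant first: 0x4C51EA8A9BB56C05.
0x4C51EA8A9BB56C05 = 5499434501034830853.

5499434501034830853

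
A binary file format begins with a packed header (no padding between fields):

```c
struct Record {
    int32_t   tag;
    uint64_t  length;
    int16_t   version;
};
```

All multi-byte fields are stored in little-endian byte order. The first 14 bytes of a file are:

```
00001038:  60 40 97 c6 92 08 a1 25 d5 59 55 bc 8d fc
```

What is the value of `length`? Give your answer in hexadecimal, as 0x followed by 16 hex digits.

`length` follows `tag` (4 bytes), so it starts at byte offset 4 and occupies 8 bytes.
Bytes at offsets 4..11: 92 08 A1 25 D5 59 55 BC.
Little-endian: lowest address holds the least-significant byte.
Reassemble most-significant byte first: BC 55 59 D5 25 A1 08 92 → 0xBC5559D525A10892.

0xBC5559D525A10892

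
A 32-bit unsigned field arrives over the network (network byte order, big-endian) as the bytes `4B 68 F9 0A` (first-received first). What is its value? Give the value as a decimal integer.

1265170698

In big-endian order the high byte comes first in memory.
The bytes are already most-significant first: 0x4B68F90A.
0x4B68F90A = 1265170698.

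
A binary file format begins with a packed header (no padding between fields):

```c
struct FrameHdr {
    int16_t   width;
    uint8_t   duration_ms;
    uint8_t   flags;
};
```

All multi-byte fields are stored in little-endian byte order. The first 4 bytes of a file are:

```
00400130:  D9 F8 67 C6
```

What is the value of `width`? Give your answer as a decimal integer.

-1831

`width` is the first field, at byte offset 0, occupying 2 bytes.
Bytes at offsets 0..1: D9 F8.
Little-endian: lowest address holds the least-significant byte.
Reassemble most-significant byte first: F8 D9 → 0xF8D9.
Top bit is set, so as a signed 16-bit value this is 0xF8D9 − 2^16 = -1831.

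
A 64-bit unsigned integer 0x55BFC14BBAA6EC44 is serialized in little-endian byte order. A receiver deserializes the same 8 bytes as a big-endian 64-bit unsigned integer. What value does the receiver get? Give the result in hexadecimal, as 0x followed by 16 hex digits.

0x44ECA6BA4BC1BF55

Stored little-endian, the bytes at ascending addresses are 44 EC A6 BA 4B C1 BF 55.
Read back as big-endian, the last byte is least significant, giving 0x44ECA6BA4BC1BF55.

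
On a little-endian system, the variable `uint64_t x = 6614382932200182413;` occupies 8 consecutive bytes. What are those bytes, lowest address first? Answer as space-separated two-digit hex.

6614382932200182413 in hexadecimal, padded to 64 bits, is 0x5BCB023B7A32D28D.
Split into bytes (most-significant first): 5B CB 02 3B 7A 32 D2 8D.
Little-endian stores the least-significant byte at the lowest address.
So at ascending addresses the bytes are 8D D2 32 7A 3B 02 CB 5B.

8D D2 32 7A 3B 02 CB 5B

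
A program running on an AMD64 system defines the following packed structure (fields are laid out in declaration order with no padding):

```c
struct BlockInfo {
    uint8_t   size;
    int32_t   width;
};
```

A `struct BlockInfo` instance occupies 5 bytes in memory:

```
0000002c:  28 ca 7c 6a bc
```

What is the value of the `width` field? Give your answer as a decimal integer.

-1133871926

`width` follows `size` (1 byte), so it starts at byte offset 1 and occupies 4 bytes.
Bytes at offsets 1..4: CA 7C 6A BC.
In little-endian order the low byte comes first in memory.
Reassemble most-significant byte first: BC 6A 7C CA → 0xBC6A7CCA.
Top bit is set, so as a signed 32-bit value this is 0xBC6A7CCA − 2^32 = -1133871926.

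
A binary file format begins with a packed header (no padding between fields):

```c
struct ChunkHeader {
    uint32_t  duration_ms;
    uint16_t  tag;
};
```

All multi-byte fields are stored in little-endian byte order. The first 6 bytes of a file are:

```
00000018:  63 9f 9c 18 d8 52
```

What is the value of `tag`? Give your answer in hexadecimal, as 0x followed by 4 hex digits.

0x52D8

`tag` follows `duration_ms` (4 bytes), so it starts at byte offset 4 and occupies 2 bytes.
Bytes at offsets 4..5: D8 52.
In little-endian order the low byte comes first in memory.
Reassemble most-significant byte first: 52 D8 → 0x52D8.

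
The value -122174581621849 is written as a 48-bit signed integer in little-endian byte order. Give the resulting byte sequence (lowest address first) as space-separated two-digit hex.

Two's complement of -122174581621849 in 48 bits: 122174581621849 = 0x6F1DFC89C459; invert → 0x90E203763BA6; add 1 → 0x90E203763BA7.
Split into bytes (most-significant first): 90 E2 03 76 3B A7.
Little-endian stores the least-significant byte at the lowest address.
So at ascending addresses the bytes are A7 3B 76 03 E2 90.

A7 3B 76 03 E2 90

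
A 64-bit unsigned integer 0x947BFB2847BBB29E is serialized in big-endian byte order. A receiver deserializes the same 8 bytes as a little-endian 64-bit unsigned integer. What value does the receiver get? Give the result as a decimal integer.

11435408318151752596

Stored big-endian, the bytes at ascending addresses are 94 7B FB 28 47 BB B2 9E.
Read back as little-endian, the first byte is least significant, giving 0x9EB2BB4728FB7B94.
0x9EB2BB4728FB7B94 = 11435408318151752596.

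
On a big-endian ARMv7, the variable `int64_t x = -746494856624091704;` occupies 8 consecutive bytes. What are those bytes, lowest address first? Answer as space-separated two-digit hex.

Two's complement of -746494856624091704 in 64 bits: 746494856624091704 = 0x0A5C151DF3BC3238; invert → 0xF5A3EAE20C43CDC7; add 1 → 0xF5A3EAE20C43CDC8.
Split into bytes (most-significant first): F5 A3 EA E2 0C 43 CD C8.
Big-endian: lowest address holds the most-significant byte.
So the memory order matches the most-significant-first order: F5 A3 EA E2 0C 43 CD C8.

F5 A3 EA E2 0C 43 CD C8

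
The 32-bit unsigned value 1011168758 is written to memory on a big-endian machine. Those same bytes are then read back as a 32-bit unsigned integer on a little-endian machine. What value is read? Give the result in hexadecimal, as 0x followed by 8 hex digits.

0xF635453C

1011168758 in 32-bit hexadecimal is 0x3C4535F6.
Stored big-endian, the bytes at ascending addresses are 3C 45 35 F6.
Read back as little-endian, the first byte is least significant, giving 0xF635453C.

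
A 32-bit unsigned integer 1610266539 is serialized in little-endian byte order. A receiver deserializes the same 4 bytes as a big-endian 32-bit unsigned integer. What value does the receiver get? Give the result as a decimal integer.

2880961119

1610266539 in 32-bit hexadecimal is 0x5FFAB7AB.
Stored little-endian, the bytes at ascending addresses are AB B7 FA 5F.
Read back as big-endian, the last byte is least significant, giving 0xABB7FA5F.
0xABB7FA5F = 2880961119.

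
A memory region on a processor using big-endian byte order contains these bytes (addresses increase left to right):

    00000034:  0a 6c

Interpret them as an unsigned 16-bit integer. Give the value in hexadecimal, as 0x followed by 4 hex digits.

0x0A6C

Big-endian: lowest address holds the most-significant byte.
The bytes are already most-significant first: 0x0A6C.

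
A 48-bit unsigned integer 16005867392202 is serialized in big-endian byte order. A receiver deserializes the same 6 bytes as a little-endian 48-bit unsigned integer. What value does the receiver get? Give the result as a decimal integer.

16005867392202 in 48-bit hexadecimal is 0x0E8EA80A4CCA.
Stored big-endian, the bytes at ascending addresses are 0E 8E A8 0A 4C CA.
Read back as little-endian, the first byte is least significant, giving 0xCA4C0AA88E0E.
0xCA4C0AA88E0E = 222427945143822.

222427945143822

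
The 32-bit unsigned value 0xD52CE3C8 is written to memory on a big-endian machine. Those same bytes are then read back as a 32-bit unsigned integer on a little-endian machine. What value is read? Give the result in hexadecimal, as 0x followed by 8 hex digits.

Stored big-endian, the bytes at ascending addresses are D5 2C E3 C8.
Read back as little-endian, the first byte is least significant, giving 0xC8E32CD5.

0xC8E32CD5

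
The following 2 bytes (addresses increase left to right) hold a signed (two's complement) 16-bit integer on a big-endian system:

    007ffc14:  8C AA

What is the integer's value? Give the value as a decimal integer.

Big-endian: lowest address holds the most-significant byte.
The bytes are already most-significant first: 0x8CAA.
Top bit is set, so as a signed 16-bit value this is 0x8CAA − 2^16 = -29526.

-29526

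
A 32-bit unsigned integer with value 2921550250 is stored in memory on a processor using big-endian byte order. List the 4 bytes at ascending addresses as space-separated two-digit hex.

AE 23 51 AA

2921550250 in hexadecimal, padded to 32 bits, is 0xAE2351AA.
Split into bytes (most-significant first): AE 23 51 AA.
Big-endian: lowest address holds the most-significant byte.
So the memory order matches the most-significant-first order: AE 23 51 AA.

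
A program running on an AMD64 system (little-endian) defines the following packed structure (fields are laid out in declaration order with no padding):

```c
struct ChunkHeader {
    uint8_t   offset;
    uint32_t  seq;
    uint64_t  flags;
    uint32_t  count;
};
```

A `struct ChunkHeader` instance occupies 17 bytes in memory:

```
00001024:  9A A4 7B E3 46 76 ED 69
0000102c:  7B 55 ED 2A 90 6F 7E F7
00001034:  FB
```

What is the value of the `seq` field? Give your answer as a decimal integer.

`seq` follows `offset` (1 byte), so it starts at byte offset 1 and occupies 4 bytes.
Bytes at offsets 1..4: A4 7B E3 46.
In little-endian order the low byte comes first in memory.
Reassemble most-significant byte first: 46 E3 7B A4 → 0x46E37BA4.
0x46E37BA4 = 1189313444.

1189313444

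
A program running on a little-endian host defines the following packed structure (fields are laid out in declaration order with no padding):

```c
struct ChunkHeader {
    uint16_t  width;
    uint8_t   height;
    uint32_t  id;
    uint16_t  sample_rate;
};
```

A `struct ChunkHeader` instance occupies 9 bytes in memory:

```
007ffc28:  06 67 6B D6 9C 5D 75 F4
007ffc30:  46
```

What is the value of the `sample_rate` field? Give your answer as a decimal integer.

18164

`sample_rate` follows `width` (2 B), `height` (1 B), `id` (4 B), so it starts at offset 2 + 1 + 4 = 7 and occupies 2 bytes.
Bytes at offsets 7..8: F4 46.
In little-endian order the low byte comes first in memory.
Reassemble most-significant byte first: 46 F4 → 0x46F4.
0x46F4 = 18164.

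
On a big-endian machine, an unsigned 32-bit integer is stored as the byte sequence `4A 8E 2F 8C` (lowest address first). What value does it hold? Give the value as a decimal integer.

In big-endian order the high byte comes first in memory.
The bytes are already most-significant first: 0x4A8E2F8C.
0x4A8E2F8C = 1250832268.

1250832268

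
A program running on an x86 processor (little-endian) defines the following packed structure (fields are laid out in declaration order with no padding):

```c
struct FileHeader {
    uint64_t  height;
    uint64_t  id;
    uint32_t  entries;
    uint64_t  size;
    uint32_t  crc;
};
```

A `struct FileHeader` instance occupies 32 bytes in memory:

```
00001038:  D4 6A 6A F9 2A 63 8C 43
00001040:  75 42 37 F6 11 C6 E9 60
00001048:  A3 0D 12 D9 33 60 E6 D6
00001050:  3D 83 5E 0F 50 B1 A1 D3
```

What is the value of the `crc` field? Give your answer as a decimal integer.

`crc` follows `height` (8 B), `id` (8 B), `entries` (4 B), `size` (8 B), so it starts at offset 8 + 8 + 4 + 8 = 28 and occupies 4 bytes.
Bytes at offsets 28..31: 50 B1 A1 D3.
In little-endian order the low byte comes first in memory.
Reassemble most-significant byte first: D3 A1 B1 50 → 0xD3A1B150.
0xD3A1B150 = 3550589264.

3550589264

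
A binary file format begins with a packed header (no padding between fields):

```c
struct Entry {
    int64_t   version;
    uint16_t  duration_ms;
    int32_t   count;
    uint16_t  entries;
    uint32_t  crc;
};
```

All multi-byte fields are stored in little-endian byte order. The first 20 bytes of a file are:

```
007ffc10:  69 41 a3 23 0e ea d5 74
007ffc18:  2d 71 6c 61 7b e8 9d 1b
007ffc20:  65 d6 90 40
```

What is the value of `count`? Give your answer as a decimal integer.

`count` follows `version` (8 B), `duration_ms` (2 B), so it starts at offset 8 + 2 = 10 and occupies 4 bytes.
Bytes at offsets 10..13: 6C 61 7B E8.
Little-endian stores the least-significant byte at the lowest address.
Reassemble most-significant byte first: E8 7B 61 6C → 0xE87B616C.
Top bit is set, so as a signed 32-bit value this is 0xE87B616C − 2^32 = -394567316.

-394567316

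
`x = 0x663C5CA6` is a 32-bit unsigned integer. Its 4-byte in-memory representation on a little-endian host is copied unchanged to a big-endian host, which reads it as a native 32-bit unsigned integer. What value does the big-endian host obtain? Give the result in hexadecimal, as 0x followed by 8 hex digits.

Stored little-endian, the bytes at ascending addresses are A6 5C 3C 66.
Read back as big-endian, the last byte is least significant, giving 0xA65C3C66.

0xA65C3C66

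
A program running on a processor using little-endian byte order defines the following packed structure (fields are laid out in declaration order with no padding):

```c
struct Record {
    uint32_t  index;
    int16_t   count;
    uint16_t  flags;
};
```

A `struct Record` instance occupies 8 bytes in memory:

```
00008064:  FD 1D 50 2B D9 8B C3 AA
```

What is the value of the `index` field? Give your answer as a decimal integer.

726670845

`index` is the first field, at byte offset 0, occupying 4 bytes.
Bytes at offsets 0..3: FD 1D 50 2B.
In little-endian order the low byte comes first in memory.
Reassemble most-significant byte first: 2B 50 1D FD → 0x2B501DFD.
0x2B501DFD = 726670845.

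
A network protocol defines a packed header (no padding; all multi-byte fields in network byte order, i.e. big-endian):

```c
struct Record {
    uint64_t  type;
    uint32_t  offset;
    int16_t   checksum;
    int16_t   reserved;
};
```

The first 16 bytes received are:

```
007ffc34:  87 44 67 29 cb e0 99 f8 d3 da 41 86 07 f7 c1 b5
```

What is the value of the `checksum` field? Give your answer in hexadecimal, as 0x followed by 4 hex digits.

0x07F7

`checksum` follows `type` (8 B), `offset` (4 B), so it starts at offset 8 + 4 = 12 and occupies 2 bytes.
Bytes at offsets 12..13: 07 F7.
Big-endian: lowest address holds the most-significant byte.
The bytes are already most-significant first: 0x07F7.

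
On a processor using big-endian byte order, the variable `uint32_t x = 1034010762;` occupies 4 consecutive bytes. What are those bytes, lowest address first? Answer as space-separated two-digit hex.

1034010762 in hexadecimal, padded to 32 bits, is 0x3DA1C08A.
Split into bytes (most-significant first): 3D A1 C0 8A.
Big-endian stores the most-significant byte at the lowest address.
So the memory order matches the most-significant-first order: 3D A1 C0 8A.

3D A1 C0 8A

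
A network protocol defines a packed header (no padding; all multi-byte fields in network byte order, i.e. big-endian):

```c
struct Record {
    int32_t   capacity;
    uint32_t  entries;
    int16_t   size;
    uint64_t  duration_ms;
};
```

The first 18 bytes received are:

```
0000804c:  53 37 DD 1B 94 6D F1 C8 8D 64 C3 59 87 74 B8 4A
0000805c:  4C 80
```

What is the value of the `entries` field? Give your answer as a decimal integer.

`entries` follows `capacity` (4 bytes), so it starts at byte offset 4 and occupies 4 bytes.
Bytes at offsets 4..7: 94 6D F1 C8.
In big-endian order the high byte comes first in memory.
The bytes are already most-significant first: 0x946DF1C8.
0x946DF1C8 = 2490233288.

2490233288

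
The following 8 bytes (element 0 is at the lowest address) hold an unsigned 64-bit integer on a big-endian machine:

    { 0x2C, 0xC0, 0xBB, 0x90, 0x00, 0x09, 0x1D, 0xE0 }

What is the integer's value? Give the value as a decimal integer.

3224783560347557344

Big-endian stores the most-significant byte at the lowest address.
The bytes are already most-significant first: 0x2CC0BB9000091DE0.
0x2CC0BB9000091DE0 = 3224783560347557344.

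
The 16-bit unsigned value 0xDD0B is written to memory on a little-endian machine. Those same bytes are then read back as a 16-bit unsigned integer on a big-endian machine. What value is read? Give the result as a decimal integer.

Stored little-endian, the bytes at ascending addresses are 0B DD.
Read back as big-endian, the last byte is least significant, giving 0x0BDD.
0x0BDD = 3037.

3037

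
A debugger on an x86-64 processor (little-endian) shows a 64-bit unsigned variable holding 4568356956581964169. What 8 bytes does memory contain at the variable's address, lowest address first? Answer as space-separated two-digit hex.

89 A9 40 A4 72 10 66 3F

4568356956581964169 in hexadecimal, padded to 64 bits, is 0x3F661072A440A989.
Split into bytes (most-significant first): 3F 66 10 72 A4 40 A9 89.
Little-endian: lowest address holds the least-significant byte.
So at ascending addresses the bytes are 89 A9 40 A4 72 10 66 3F.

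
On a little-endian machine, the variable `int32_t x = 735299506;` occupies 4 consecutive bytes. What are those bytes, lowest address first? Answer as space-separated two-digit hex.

735299506 in hexadecimal, padded to 32 bits, is 0x2BD3C7B2.
Split into bytes (most-significant first): 2B D3 C7 B2.
Little-endian stores the least-significant byte at the lowest address.
So at ascending addresses the bytes are B2 C7 D3 2B.

B2 C7 D3 2B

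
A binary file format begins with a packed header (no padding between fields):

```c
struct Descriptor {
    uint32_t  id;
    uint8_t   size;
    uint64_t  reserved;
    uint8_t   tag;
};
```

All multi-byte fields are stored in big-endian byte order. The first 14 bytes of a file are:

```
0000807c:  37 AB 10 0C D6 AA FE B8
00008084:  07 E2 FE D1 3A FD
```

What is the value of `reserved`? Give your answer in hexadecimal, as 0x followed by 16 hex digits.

`reserved` follows `id` (4 B), `size` (1 B), so it starts at offset 4 + 1 = 5 and occupies 8 bytes.
Bytes at offsets 5..12: AA FE B8 07 E2 FE D1 3A.
Big-endian stores the most-significant byte at the lowest address.
The bytes are already most-significant first: 0xAAFEB807E2FED13A.

0xAAFEB807E2FED13A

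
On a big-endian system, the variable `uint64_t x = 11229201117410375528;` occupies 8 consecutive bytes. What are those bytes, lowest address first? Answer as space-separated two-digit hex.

11229201117410375528 in hexadecimal, padded to 64 bits, is 0x9BD622EBE2AA3768.
Split into bytes (most-significant first): 9B D6 22 EB E2 AA 37 68.
Big-endian stores the most-significant byte at the lowest address.
So the memory order matches the most-significant-first order: 9B D6 22 EB E2 AA 37 68.

9B D6 22 EB E2 AA 37 68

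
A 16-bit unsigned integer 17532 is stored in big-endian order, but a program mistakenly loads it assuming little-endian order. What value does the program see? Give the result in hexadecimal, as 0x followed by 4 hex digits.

17532 in 16-bit hexadecimal is 0x447C.
Stored big-endian, the bytes at ascending addresses are 44 7C.
Read back as little-endian, the first byte is least significant, giving 0x7C44.

0x7C44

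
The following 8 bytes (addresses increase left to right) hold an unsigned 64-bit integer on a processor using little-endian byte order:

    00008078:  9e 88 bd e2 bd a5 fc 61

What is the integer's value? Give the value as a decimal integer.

7060700550781569182

Little-endian stores the least-significant byte at the lowest address.
Reassemble most-significant byte first: 61 FC A5 BD E2 BD 88 9E → 0x61FCA5BDE2BD889E.
0x61FCA5BDE2BD889E = 7060700550781569182.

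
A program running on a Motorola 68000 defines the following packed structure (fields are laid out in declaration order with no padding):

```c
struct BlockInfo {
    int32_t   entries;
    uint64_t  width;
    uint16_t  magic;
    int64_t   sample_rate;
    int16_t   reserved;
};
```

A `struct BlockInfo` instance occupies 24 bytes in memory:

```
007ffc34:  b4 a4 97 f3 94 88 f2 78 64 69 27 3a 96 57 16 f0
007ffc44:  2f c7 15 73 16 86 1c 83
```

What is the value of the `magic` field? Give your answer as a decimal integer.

`magic` follows `entries` (4 B), `width` (8 B), so it starts at offset 4 + 8 = 12 and occupies 2 bytes.
Bytes at offsets 12..13: 96 57.
Big-endian stores the most-significant byte at the lowest address.
The bytes are already most-significant first: 0x9657.
0x9657 = 38487.

38487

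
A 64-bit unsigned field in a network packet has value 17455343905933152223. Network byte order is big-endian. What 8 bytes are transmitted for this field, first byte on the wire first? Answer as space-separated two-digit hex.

F2 3D D6 CC D1 6C CF DF

17455343905933152223 in hexadecimal, padded to 64 bits, is 0xF23DD6CCD16CCFDF.
Split into bytes (most-significant first): F2 3D D6 CC D1 6C CF DF.
In big-endian order the high byte comes first in memory.
So the memory order matches the most-significant-first order: F2 3D D6 CC D1 6C CF DF.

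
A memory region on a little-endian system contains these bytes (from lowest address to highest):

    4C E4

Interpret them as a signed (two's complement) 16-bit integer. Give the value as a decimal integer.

Little-endian: lowest address holds the least-significant byte.
Reassemble most-significant byte first: E4 4C → 0xE44C.
Top bit is set, so as a signed 16-bit value this is 0xE44C − 2^16 = -7092.

-7092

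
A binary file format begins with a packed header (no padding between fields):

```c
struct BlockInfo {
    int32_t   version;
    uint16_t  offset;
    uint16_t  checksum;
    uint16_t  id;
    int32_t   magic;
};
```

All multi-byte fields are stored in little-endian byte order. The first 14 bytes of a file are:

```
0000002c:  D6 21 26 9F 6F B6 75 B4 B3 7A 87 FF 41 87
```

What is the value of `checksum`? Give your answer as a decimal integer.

`checksum` follows `version` (4 B), `offset` (2 B), so it starts at offset 4 + 2 = 6 and occupies 2 bytes.
Bytes at offsets 6..7: 75 B4.
In little-endian order the low byte comes first in memory.
Reassemble most-significant byte first: B4 75 → 0xB475.
0xB475 = 46197.

46197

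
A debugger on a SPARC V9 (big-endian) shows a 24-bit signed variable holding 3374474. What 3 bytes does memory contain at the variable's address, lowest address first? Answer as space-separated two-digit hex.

33 7D 8A

3374474 in hexadecimal, padded to 24 bits, is 0x337D8A.
Split into bytes (most-significant first): 33 7D 8A.
In big-endian order the high byte comes first in memory.
So the memory order matches the most-significant-first order: 33 7D 8A.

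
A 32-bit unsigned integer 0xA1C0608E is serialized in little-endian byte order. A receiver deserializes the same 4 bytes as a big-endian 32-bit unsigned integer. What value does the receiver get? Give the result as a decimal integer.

Stored little-endian, the bytes at ascending addresses are 8E 60 C0 A1.
Read back as big-endian, the last byte is least significant, giving 0x8E60C0A1.
0x8E60C0A1 = 2388705441.

2388705441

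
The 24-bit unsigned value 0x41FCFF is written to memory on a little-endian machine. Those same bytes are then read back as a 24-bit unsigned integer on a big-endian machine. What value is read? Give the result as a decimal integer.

Stored little-endian, the bytes at ascending addresses are FF FC 41.
Read back as big-endian, the last byte is least significant, giving 0xFFFC41.
0xFFFC41 = 16776257.

16776257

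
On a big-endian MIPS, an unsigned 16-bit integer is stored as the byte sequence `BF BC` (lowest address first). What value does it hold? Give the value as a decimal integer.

49084

In big-endian order the high byte comes first in memory.
The bytes are already most-significant first: 0xBFBC.
0xBFBC = 49084.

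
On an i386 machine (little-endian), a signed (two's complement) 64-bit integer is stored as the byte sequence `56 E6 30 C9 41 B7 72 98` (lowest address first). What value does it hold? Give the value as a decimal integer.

In little-endian order the low byte comes first in memory.
Reassemble most-significant byte first: 98 72 B7 41 C9 30 E6 56 → 0x9872B741C930E656.
Top bit is set, so as a signed 64-bit value this is 0x9872B741C930E656 − 2^64 = -7461700139423308202.

-7461700139423308202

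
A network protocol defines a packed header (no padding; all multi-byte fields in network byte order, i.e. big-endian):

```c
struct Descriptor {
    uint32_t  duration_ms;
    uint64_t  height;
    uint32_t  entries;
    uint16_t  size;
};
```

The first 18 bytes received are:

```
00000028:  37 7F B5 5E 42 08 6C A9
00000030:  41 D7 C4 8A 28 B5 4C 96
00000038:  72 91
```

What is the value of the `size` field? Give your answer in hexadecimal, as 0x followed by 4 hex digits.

`size` follows `duration_ms` (4 B), `height` (8 B), `entries` (4 B), so it starts at offset 4 + 8 + 4 = 16 and occupies 2 bytes.
Bytes at offsets 16..17: 72 91.
In big-endian order the high byte comes first in memory.
The bytes are already most-significant first: 0x7291.

0x7291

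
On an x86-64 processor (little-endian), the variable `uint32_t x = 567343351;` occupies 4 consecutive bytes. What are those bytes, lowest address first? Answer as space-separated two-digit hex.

F7 F8 D0 21

567343351 in hexadecimal, padded to 32 bits, is 0x21D0F8F7.
Split into bytes (most-significant first): 21 D0 F8 F7.
In little-endian order the low byte comes first in memory.
So at ascending addresses the bytes are F7 F8 D0 21.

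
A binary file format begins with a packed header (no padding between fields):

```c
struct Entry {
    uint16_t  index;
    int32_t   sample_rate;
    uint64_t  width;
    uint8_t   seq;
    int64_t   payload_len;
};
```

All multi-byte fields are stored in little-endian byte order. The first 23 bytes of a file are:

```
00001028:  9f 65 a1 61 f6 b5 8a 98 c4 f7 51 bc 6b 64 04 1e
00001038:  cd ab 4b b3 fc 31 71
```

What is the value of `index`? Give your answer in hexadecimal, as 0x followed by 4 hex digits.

`index` is the first field, at byte offset 0, occupying 2 bytes.
Bytes at offsets 0..1: 9F 65.
Little-endian stores the least-significant byte at the lowest address.
Reassemble most-significant byte first: 65 9F → 0x659F.

0x659F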